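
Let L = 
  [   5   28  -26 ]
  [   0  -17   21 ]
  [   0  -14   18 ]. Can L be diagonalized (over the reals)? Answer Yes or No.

Yes

Characteristic polynomial: p(μ) = μ^3 - 6μ^2 - 7μ + 60 = (μ - 5)(μ - 4)(μ + 3).
All 3 eigenvalues are distinct, so L is diagonalizable.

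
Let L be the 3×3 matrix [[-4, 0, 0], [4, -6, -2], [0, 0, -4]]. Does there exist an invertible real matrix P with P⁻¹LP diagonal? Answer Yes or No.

Characteristic polynomial: p(μ) = μ^3 + 14μ^2 + 64μ + 96 = (μ + 4)^2(μ + 6).
μ = -4 has algebraic multiplicity 2; rank(L + 4I) = 1, so geometric multiplicity = 2.
Every eigenvalue has geometric = algebraic multiplicity, so L is diagonalizable.

Yes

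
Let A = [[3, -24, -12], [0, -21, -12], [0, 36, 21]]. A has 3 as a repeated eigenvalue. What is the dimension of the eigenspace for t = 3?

2

A − 3I = [[0, -24, -12], [0, -24, -12], [0, 36, 18]].
This matrix has rank 1, so its null space has dimension 3 − 1 = 2.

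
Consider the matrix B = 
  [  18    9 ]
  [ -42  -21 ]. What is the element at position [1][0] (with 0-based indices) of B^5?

-3402

Characteristic polynomial: r^2 + 3r = r(r + 3), so the eigenvalues are -3, 0.
r=0: eigenvector (1, -2).
r=-3: eigenvector (-3, 7).
P = [[1, -3], [-2, 7]], D = diag(0, -3), P⁻¹ = [[7, 3], [2, 1]].
B⁵ = P·diag(0, -243)·P⁻¹ = [[1458, 729], [-3402, -1701]].
The requested entry is -3402.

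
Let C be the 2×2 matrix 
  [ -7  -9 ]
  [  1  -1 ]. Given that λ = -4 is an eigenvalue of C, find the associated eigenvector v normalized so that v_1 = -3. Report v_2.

1

C + 4I = [[-3, -9], [1, 3]].
Solving (C + 4I)v = 0 gives the eigenspace spanned by (-3, 1).
With v_1 = -3, v = (-3, 1), so v_2 = 1.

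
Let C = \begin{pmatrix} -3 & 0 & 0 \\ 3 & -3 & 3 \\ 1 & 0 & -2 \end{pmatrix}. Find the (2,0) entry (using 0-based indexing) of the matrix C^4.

Characteristic polynomial: λ^3 + 8λ^2 + 21λ + 18 = (λ + 2)(λ + 3)^2, so the eigenvalues are -3, -3, -2.
λ=-3: eigenvector (0, 1, 0).
λ=-3: eigenvector (1, -4, -1).
λ=-2: eigenvector (0, 3, 1).
P = [[0, 1, 0], [1, -4, 3], [0, -1, 1]], D = diag(-3, -3, -2), P⁻¹ = [[1, 1, -3], [1, 0, 0], [1, 0, 1]].
C⁴ = P·diag(81, 81, 16)·P⁻¹ = [[81, 0, 0], [-195, 81, -195], [-65, 0, 16]].
The requested entry is -65.

-65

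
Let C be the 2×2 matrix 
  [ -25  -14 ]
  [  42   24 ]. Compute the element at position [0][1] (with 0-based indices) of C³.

-182

Characteristic polynomial: s^2 + s - 12 = (s - 3)(s + 4), so the eigenvalues are -4, 3.
s=3: eigenvector (1, -2).
s=-4: eigenvector (2, -3).
P = [[1, 2], [-2, -3]], D = diag(3, -4), P⁻¹ = [[-3, -2], [2, 1]].
C³ = P·diag(27, -64)·P⁻¹ = [[-337, -182], [546, 300]].
The requested entry is -182.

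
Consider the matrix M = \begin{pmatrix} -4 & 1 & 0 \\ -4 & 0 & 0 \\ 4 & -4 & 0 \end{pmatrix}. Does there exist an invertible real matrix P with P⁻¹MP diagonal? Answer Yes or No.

No

Characteristic polynomial: p(s) = s^3 + 4s^2 + 4s = s(s + 2)^2.
s = -2 has algebraic multiplicity 2; rank(M + 2I) = 2, so geometric multiplicity = 1.
Geometric multiplicity < algebraic multiplicity, so M is not diagonalizable.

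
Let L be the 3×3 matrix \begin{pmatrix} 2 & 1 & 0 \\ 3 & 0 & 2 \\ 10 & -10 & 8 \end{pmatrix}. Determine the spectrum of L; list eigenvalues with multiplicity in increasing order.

Characteristic polynomial: p(μ) = μ^3 - 10μ^2 + 33μ - 36 = (μ - 4)(μ - 3)^2.
Roots (with multiplicity): 3, 3, 4.

3, 3, 4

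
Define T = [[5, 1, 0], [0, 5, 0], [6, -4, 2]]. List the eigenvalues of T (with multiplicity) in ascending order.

Characteristic polynomial: p(r) = r^3 - 12r^2 + 45r - 50 = (r - 5)^2(r - 2).
Roots (with multiplicity): 2, 5, 5.

2, 5, 5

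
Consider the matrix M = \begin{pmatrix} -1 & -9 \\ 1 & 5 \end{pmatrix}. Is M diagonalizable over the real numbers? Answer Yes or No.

No

Characteristic polynomial: p(t) = t^2 - 4t + 4 = (t - 2)^2.
t = 2 has algebraic multiplicity 2; rank(M − 2I) = 1, so geometric multiplicity = 1.
Geometric multiplicity < algebraic multiplicity, so M is not diagonalizable.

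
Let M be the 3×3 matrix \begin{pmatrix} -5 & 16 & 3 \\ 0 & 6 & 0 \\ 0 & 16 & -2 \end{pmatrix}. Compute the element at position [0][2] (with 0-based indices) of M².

Characteristic polynomial: λ^3 + λ^2 - 32λ - 60 = (λ - 6)(λ + 2)(λ + 5), so the eigenvalues are -5, -2, 6.
λ=-5: eigenvector (1, 0, 0).
λ=6: eigenvector (2, 1, 2).
λ=-2: eigenvector (1, 0, 1).
P = [[1, 2, 1], [0, 1, 0], [0, 2, 1]], D = diag(-5, 6, -2), P⁻¹ = [[1, 0, -1], [0, 1, 0], [0, -2, 1]].
M² = P·diag(25, 36, 4)·P⁻¹ = [[25, 64, -21], [0, 36, 0], [0, 64, 4]].
The requested entry is -21.

-21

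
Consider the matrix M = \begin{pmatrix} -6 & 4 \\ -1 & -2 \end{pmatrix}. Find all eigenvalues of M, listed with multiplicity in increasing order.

Characteristic polynomial: p(λ) = λ^2 + 8λ + 16 = (λ + 4)^2.
Roots (with multiplicity): -4, -4.

-4, -4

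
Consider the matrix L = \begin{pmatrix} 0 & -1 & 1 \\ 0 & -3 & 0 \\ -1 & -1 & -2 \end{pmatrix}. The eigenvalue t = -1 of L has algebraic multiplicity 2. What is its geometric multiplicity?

1

L + 1I = [[1, -1, 1], [0, -2, 0], [-1, -1, -1]].
This matrix has rank 2, so its null space has dimension 3 − 2 = 1.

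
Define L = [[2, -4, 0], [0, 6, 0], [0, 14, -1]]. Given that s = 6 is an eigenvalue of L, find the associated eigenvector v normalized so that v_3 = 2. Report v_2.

1

L − 6I = [[-4, -4, 0], [0, 0, 0], [0, 14, -7]].
Solving (L − 6I)v = 0 gives the eigenspace spanned by (-1, 1, 2).
With v_3 = 2, v = (-1, 1, 2), so v_2 = 1.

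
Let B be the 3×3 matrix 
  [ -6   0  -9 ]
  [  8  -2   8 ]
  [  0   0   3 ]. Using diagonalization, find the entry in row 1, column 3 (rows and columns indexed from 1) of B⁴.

Characteristic polynomial: λ^3 + 5λ^2 - 12λ - 36 = (λ - 3)(λ + 2)(λ + 6), so the eigenvalues are -6, -2, 3.
λ=-6: eigenvector (1, -2, 0).
λ=3: eigenvector (-1, 0, 1).
λ=-2: eigenvector (0, 1, 0).
P = [[1, -1, 0], [-2, 0, 1], [0, 1, 0]], D = diag(-6, 3, -2), P⁻¹ = [[1, 0, 1], [0, 0, 1], [2, 1, 2]].
B⁴ = P·diag(1296, 81, 16)·P⁻¹ = [[1296, 0, 1215], [-2560, 16, -2560], [0, 0, 81]].
The requested entry is 1215.

1215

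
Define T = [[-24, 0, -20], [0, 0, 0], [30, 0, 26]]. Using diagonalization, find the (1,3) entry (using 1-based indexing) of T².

Characteristic polynomial: λ^3 - 2λ^2 - 24λ = λ(λ - 6)(λ + 4), so the eigenvalues are -4, 0, 6.
λ=-4: eigenvector (1, 0, -1).
λ=0: eigenvector (0, 1, 0).
λ=6: eigenvector (-2, 0, 3).
P = [[1, 0, -2], [0, 1, 0], [-1, 0, 3]], D = diag(-4, 0, 6), P⁻¹ = [[3, 0, 2], [0, 1, 0], [1, 0, 1]].
T² = P·diag(16, 0, 36)·P⁻¹ = [[-24, 0, -40], [0, 0, 0], [60, 0, 76]].
The requested entry is -40.

-40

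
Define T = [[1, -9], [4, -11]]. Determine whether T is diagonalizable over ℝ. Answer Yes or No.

No

Characteristic polynomial: p(μ) = μ^2 + 10μ + 25 = (μ + 5)^2.
μ = -5 has algebraic multiplicity 2; rank(T + 5I) = 1, so geometric multiplicity = 1.
Geometric multiplicity < algebraic multiplicity, so T is not diagonalizable.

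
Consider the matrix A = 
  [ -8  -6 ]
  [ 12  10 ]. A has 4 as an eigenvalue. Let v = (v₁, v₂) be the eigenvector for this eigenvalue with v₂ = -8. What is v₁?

A − 4I = [[-12, -6], [12, 6]].
Solving (A − 4I)v = 0 gives the eigenspace spanned by (4, -8).
With v₂ = -8, v = (4, -8), so v₁ = 4.

4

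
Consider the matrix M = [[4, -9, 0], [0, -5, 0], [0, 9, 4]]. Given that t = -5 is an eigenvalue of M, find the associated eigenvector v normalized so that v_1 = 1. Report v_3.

M + 5I = [[9, -9, 0], [0, 0, 0], [0, 9, 9]].
Solving (M + 5I)v = 0 gives the eigenspace spanned by (1, 1, -1).
With v_1 = 1, v = (1, 1, -1), so v_3 = -1.

-1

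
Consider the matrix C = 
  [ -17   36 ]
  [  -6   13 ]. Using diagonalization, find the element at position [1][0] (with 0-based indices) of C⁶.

Characteristic polynomial: r^2 + 4r - 5 = (r - 1)(r + 5), so the eigenvalues are -5, 1.
r=-5: eigenvector (3, 1).
r=1: eigenvector (-2, -1).
P = [[3, -2], [1, -1]], D = diag(-5, 1), P⁻¹ = [[1, -2], [1, -3]].
C⁶ = P·diag(15625, 1)·P⁻¹ = [[46873, -93744], [15624, -31247]].
The requested entry is 15624.

15624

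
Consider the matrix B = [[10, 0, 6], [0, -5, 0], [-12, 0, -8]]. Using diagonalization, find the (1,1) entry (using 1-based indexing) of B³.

136

Characteristic polynomial: μ^3 + 3μ^2 - 18μ - 40 = (μ - 4)(μ + 2)(μ + 5), so the eigenvalues are -5, -2, 4.
μ=-2: eigenvector (-1, 0, 2).
μ=-5: eigenvector (0, 1, 0).
μ=4: eigenvector (-1, 0, 1).
P = [[-1, 0, -1], [0, 1, 0], [2, 0, 1]], D = diag(-2, -5, 4), P⁻¹ = [[1, 0, 1], [0, 1, 0], [-2, 0, -1]].
B³ = P·diag(-8, -125, 64)·P⁻¹ = [[136, 0, 72], [0, -125, 0], [-144, 0, -80]].
The requested entry is 136.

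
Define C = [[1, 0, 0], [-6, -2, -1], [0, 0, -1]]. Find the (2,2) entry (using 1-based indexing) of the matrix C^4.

16

Characteristic polynomial: t^3 + 2t^2 - t - 2 = (t - 1)(t + 1)(t + 2), so the eigenvalues are -2, -1, 1.
t=1: eigenvector (1, -2, 0).
t=-2: eigenvector (0, 1, 0).
t=-1: eigenvector (0, -1, 1).
P = [[1, 0, 0], [-2, 1, -1], [0, 0, 1]], D = diag(1, -2, -1), P⁻¹ = [[1, 0, 0], [2, 1, 1], [0, 0, 1]].
C⁴ = P·diag(1, 16, 1)·P⁻¹ = [[1, 0, 0], [30, 16, 15], [0, 0, 1]].
The requested entry is 16.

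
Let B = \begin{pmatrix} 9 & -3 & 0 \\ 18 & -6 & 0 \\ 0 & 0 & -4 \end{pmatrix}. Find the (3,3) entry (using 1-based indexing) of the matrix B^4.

256

Characteristic polynomial: λ^3 + λ^2 - 12λ = λ(λ - 3)(λ + 4), so the eigenvalues are -4, 0, 3.
λ=0: eigenvector (-1, -3, 0).
λ=3: eigenvector (1, 2, 0).
λ=-4: eigenvector (0, 0, 1).
P = [[-1, 1, 0], [-3, 2, 0], [0, 0, 1]], D = diag(0, 3, -4), P⁻¹ = [[2, -1, 0], [3, -1, 0], [0, 0, 1]].
B⁴ = P·diag(0, 81, 256)·P⁻¹ = [[243, -81, 0], [486, -162, 0], [0, 0, 256]].
The requested entry is 256.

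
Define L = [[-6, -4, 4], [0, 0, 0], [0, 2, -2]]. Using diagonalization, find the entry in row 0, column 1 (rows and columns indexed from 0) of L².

32

Characteristic polynomial: s^3 + 8s^2 + 12s = s(s + 2)(s + 6), so the eigenvalues are -6, -2, 0.
s=-6: eigenvector (1, 0, 0).
s=0: eigenvector (0, 1, 1).
s=-2: eigenvector (1, 0, 1).
P = [[1, 0, 1], [0, 1, 0], [0, 1, 1]], D = diag(-6, 0, -2), P⁻¹ = [[1, 1, -1], [0, 1, 0], [0, -1, 1]].
L² = P·diag(36, 0, 4)·P⁻¹ = [[36, 32, -32], [0, 0, 0], [0, -4, 4]].
The requested entry is 32.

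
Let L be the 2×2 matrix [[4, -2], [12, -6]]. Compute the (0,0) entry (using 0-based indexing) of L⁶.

-128

Characteristic polynomial: λ^2 + 2λ = λ(λ + 2), so the eigenvalues are -2, 0.
λ=-2: eigenvector (1, 3).
λ=0: eigenvector (-1, -2).
P = [[1, -1], [3, -2]], D = diag(-2, 0), P⁻¹ = [[-2, 1], [-3, 1]].
L⁶ = P·diag(64, 0)·P⁻¹ = [[-128, 64], [-384, 192]].
The requested entry is -128.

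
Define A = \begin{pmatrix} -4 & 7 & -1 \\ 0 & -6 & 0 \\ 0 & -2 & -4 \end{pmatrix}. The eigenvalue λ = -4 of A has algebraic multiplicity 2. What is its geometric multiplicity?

1

A + 4I = [[0, 7, -1], [0, -2, 0], [0, -2, 0]].
This matrix has rank 2, so its null space has dimension 3 − 2 = 1.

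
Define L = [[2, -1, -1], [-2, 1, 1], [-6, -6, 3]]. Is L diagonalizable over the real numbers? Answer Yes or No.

Characteristic polynomial: p(λ) = λ^3 - 6λ^2 + 9λ = λ(λ - 3)^2.
λ = 3 has algebraic multiplicity 2; rank(L − 3I) = 2, so geometric multiplicity = 1.
Geometric multiplicity < algebraic multiplicity, so L is not diagonalizable.

No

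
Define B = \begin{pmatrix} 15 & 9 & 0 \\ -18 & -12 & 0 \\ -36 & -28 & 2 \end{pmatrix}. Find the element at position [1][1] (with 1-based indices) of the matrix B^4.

2511

Characteristic polynomial: t^3 - 5t^2 - 12t + 36 = (t - 6)(t - 2)(t + 3), so the eigenvalues are -3, 2, 6.
t=-3: eigenvector (1, -2, -4).
t=6: eigenvector (1, -1, -2).
t=2: eigenvector (0, 0, 1).
P = [[1, 1, 0], [-2, -1, 0], [-4, -2, 1]], D = diag(-3, 6, 2), P⁻¹ = [[-1, -1, 0], [2, 1, 0], [0, -2, 1]].
B⁴ = P·diag(81, 1296, 16)·P⁻¹ = [[2511, 1215, 0], [-2430, -1134, 0], [-4860, -2300, 16]].
The requested entry is 2511.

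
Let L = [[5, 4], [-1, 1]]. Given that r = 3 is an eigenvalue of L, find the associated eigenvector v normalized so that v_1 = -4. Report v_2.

L − 3I = [[2, 4], [-1, -2]].
Solving (L − 3I)v = 0 gives the eigenspace spanned by (-4, 2).
With v_1 = -4, v = (-4, 2), so v_2 = 2.

2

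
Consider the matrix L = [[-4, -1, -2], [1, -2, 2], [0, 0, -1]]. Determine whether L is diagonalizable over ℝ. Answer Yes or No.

No

Characteristic polynomial: p(t) = t^3 + 7t^2 + 15t + 9 = (t + 1)(t + 3)^2.
t = -3 has algebraic multiplicity 2; rank(L + 3I) = 2, so geometric multiplicity = 1.
Geometric multiplicity < algebraic multiplicity, so L is not diagonalizable.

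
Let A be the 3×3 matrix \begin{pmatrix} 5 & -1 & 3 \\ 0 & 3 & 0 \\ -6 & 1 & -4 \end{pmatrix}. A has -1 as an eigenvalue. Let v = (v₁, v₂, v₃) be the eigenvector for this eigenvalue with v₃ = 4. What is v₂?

0

A + 1I = [[6, -1, 3], [0, 4, 0], [-6, 1, -3]].
Solving (A + 1I)v = 0 gives the eigenspace spanned by (-2, 0, 4).
With v₃ = 4, v = (-2, 0, 4), so v₂ = 0.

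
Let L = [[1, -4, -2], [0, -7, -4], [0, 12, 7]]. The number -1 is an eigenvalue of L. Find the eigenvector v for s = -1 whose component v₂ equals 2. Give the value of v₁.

L + 1I = [[2, -4, -2], [0, -6, -4], [0, 12, 8]].
Solving (L + 1I)v = 0 gives the eigenspace spanned by (1, 2, -3).
With v₂ = 2, v = (1, 2, -3), so v₁ = 1.

1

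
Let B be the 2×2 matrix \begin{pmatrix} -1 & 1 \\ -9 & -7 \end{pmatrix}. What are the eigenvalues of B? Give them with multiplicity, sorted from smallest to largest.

Characteristic polynomial: p(t) = t^2 + 8t + 16 = (t + 4)^2.
Roots (with multiplicity): -4, -4.

-4, -4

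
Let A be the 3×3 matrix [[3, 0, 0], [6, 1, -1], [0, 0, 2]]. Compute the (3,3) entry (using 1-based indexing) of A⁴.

Characteristic polynomial: s^3 - 6s^2 + 11s - 6 = (s - 3)(s - 2)(s - 1), so the eigenvalues are 1, 2, 3.
s=3: eigenvector (1, 3, 0).
s=1: eigenvector (0, 1, 0).
s=2: eigenvector (0, -1, 1).
P = [[1, 0, 0], [3, 1, -1], [0, 0, 1]], D = diag(3, 1, 2), P⁻¹ = [[1, 0, 0], [-3, 1, 1], [0, 0, 1]].
A⁴ = P·diag(81, 1, 16)·P⁻¹ = [[81, 0, 0], [240, 1, -15], [0, 0, 16]].
The requested entry is 16.

16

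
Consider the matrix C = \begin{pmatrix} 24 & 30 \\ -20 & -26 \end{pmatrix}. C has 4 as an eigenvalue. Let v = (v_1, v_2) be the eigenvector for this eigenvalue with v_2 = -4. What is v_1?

C − 4I = [[20, 30], [-20, -30]].
Solving (C − 4I)v = 0 gives the eigenspace spanned by (6, -4).
With v_2 = -4, v = (6, -4), so v_1 = 6.

6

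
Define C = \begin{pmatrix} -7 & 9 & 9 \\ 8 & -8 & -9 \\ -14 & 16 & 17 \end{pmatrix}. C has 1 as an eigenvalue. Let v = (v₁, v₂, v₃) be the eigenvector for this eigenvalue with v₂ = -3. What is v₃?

C − 1I = [[-8, 9, 9], [8, -9, -9], [-14, 16, 16]].
Solving (C − 1I)v = 0 gives the eigenspace spanned by (0, -3, 3).
With v₂ = -3, v = (0, -3, 3), so v₃ = 3.

3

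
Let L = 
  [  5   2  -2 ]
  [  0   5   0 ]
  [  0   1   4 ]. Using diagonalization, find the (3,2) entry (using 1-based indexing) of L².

Characteristic polynomial: t^3 - 14t^2 + 65t - 100 = (t - 5)^2(t - 4), so the eigenvalues are 4, 5, 5.
t=5: eigenvector (5, 2, 2).
t=5: eigenvector (2, 1, 1).
t=4: eigenvector (2, 0, 1).
P = [[5, 2, 2], [2, 1, 0], [2, 1, 1]], D = diag(5, 5, 4), P⁻¹ = [[1, 0, -2], [-2, 1, 4], [0, -1, 1]].
L² = P·diag(25, 25, 16)·P⁻¹ = [[25, 18, -18], [0, 25, 0], [0, 9, 16]].
The requested entry is 9.

9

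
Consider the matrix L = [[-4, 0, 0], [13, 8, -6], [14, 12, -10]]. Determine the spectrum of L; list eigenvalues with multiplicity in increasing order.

Characteristic polynomial: p(λ) = λ^3 + 6λ^2 - 32 = (λ - 2)(λ + 4)^2.
Roots (with multiplicity): -4, -4, 2.

-4, -4, 2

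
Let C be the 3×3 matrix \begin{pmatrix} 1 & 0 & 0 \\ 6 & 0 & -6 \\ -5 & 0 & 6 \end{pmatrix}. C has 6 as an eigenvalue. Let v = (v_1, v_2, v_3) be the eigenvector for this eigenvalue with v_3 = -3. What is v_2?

3

C − 6I = [[-5, 0, 0], [6, -6, -6], [-5, 0, 0]].
Solving (C − 6I)v = 0 gives the eigenspace spanned by (0, 3, -3).
With v_3 = -3, v = (0, 3, -3), so v_2 = 3.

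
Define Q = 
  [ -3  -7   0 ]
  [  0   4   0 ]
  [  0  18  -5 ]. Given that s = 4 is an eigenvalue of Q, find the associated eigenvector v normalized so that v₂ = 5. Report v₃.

10

Q − 4I = [[-7, -7, 0], [0, 0, 0], [0, 18, -9]].
Solving (Q − 4I)v = 0 gives the eigenspace spanned by (-5, 5, 10).
With v₂ = 5, v = (-5, 5, 10), so v₃ = 10.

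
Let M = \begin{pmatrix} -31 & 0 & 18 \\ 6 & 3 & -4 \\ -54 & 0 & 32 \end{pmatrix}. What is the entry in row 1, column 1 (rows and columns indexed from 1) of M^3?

Characteristic polynomial: t^3 - 4t^2 - 17t + 60 = (t - 5)(t - 3)(t + 4), so the eigenvalues are -4, 3, 5.
t=5: eigenvector (-1, 1, -2).
t=-4: eigenvector (2, 0, 3).
t=3: eigenvector (0, 1, 0).
P = [[-1, 2, 0], [1, 0, 1], [-2, 3, 0]], D = diag(5, -4, 3), P⁻¹ = [[3, 0, -2], [2, 0, -1], [-3, 1, 2]].
M³ = P·diag(125, -64, 27)·P⁻¹ = [[-631, 0, 378], [294, 27, -196], [-1134, 0, 692]].
The requested entry is -631.

-631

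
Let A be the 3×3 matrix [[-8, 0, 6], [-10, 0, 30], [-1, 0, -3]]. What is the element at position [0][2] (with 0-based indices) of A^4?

Characteristic polynomial: μ^3 + 11μ^2 + 30μ = μ(μ + 5)(μ + 6), so the eigenvalues are -6, -5, 0.
μ=-6: eigenvector (3, 0, 1).
μ=0: eigenvector (0, 1, 0).
μ=-5: eigenvector (2, -2, 1).
P = [[3, 0, 2], [0, 1, -2], [1, 0, 1]], D = diag(-6, 0, -5), P⁻¹ = [[1, 0, -2], [-2, 1, 6], [-1, 0, 3]].
A⁴ = P·diag(1296, 0, 625)·P⁻¹ = [[2638, 0, -4026], [1250, 0, -3750], [671, 0, -717]].
The requested entry is -4026.

-4026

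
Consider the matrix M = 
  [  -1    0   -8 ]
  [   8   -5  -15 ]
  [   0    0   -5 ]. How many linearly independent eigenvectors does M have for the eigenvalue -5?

1

M + 5I = [[4, 0, -8], [8, 0, -15], [0, 0, 0]].
This matrix has rank 2, so its null space has dimension 3 − 2 = 1.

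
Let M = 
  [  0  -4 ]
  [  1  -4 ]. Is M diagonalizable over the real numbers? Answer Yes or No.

Characteristic polynomial: p(λ) = λ^2 + 4λ + 4 = (λ + 2)^2.
λ = -2 has algebraic multiplicity 2; rank(M + 2I) = 1, so geometric multiplicity = 1.
Geometric multiplicity < algebraic multiplicity, so M is not diagonalizable.

No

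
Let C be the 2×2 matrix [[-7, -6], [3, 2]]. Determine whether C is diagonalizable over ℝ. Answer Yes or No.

Yes

Characteristic polynomial: p(r) = r^2 + 5r + 4 = (r + 1)(r + 4).
All 2 eigenvalues are distinct, so C is diagonalizable.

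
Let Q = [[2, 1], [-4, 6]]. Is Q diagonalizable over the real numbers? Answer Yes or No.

Characteristic polynomial: p(t) = t^2 - 8t + 16 = (t - 4)^2.
t = 4 has algebraic multiplicity 2; rank(Q − 4I) = 1, so geometric multiplicity = 1.
Geometric multiplicity < algebraic multiplicity, so Q is not diagonalizable.

No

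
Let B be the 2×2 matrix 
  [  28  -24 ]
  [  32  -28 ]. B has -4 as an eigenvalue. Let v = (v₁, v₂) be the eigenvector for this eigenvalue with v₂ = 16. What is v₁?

B + 4I = [[32, -24], [32, -24]].
Solving (B + 4I)v = 0 gives the eigenspace spanned by (12, 16).
With v₂ = 16, v = (12, 16), so v₁ = 12.

12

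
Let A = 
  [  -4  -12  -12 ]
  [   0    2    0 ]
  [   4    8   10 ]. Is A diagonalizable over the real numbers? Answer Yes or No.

Yes

Characteristic polynomial: p(s) = s^3 - 8s^2 + 20s - 16 = (s - 4)(s - 2)^2.
s = 2 has algebraic multiplicity 2; rank(A − 2I) = 1, so geometric multiplicity = 2.
Every eigenvalue has geometric = algebraic multiplicity, so A is diagonalizable.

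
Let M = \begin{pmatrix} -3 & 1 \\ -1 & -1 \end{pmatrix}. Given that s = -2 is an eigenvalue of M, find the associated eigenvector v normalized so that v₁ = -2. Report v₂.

-2

M + 2I = [[-1, 1], [-1, 1]].
Solving (M + 2I)v = 0 gives the eigenspace spanned by (-2, -2).
With v₁ = -2, v = (-2, -2), so v₂ = -2.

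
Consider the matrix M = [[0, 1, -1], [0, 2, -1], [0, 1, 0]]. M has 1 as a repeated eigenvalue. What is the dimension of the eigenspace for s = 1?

1

M − 1I = [[-1, 1, -1], [0, 1, -1], [0, 1, -1]].
This matrix has rank 2, so its null space has dimension 3 − 2 = 1.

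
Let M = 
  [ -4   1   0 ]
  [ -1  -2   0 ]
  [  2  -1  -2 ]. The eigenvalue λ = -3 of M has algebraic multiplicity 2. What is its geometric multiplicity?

1

M + 3I = [[-1, 1, 0], [-1, 1, 0], [2, -1, 1]].
This matrix has rank 2, so its null space has dimension 3 − 2 = 1.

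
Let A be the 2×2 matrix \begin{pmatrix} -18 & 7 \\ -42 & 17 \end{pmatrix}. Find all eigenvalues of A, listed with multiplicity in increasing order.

-4, 3

Characteristic polynomial: p(λ) = λ^2 + λ - 12 = (λ - 3)(λ + 4).
Roots (with multiplicity): -4, 3.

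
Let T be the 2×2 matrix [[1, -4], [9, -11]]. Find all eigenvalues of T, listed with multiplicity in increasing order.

-5, -5

Characteristic polynomial: p(s) = s^2 + 10s + 25 = (s + 5)^2.
Roots (with multiplicity): -5, -5.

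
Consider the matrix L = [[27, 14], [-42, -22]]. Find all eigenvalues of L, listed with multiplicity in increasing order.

-1, 6

Characteristic polynomial: p(μ) = μ^2 - 5μ - 6 = (μ - 6)(μ + 1).
Roots (with multiplicity): -1, 6.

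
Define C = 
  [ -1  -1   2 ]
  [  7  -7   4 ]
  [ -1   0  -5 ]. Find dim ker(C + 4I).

C + 4I = [[3, -1, 2], [7, -3, 4], [-1, 0, -1]].
This matrix has rank 2, so its null space has dimension 3 − 2 = 1.

1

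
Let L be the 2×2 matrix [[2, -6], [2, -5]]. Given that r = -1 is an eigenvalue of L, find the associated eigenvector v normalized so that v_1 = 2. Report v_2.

1

L + 1I = [[3, -6], [2, -4]].
Solving (L + 1I)v = 0 gives the eigenspace spanned by (2, 1).
With v_1 = 2, v = (2, 1), so v_2 = 1.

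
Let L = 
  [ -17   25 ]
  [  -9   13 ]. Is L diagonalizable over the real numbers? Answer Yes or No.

No

Characteristic polynomial: p(λ) = λ^2 + 4λ + 4 = (λ + 2)^2.
λ = -2 has algebraic multiplicity 2; rank(L + 2I) = 1, so geometric multiplicity = 1.
Geometric multiplicity < algebraic multiplicity, so L is not diagonalizable.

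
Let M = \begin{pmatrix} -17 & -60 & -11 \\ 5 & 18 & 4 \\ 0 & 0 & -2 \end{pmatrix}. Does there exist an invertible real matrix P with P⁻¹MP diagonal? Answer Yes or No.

No

Characteristic polynomial: p(λ) = λ^3 + λ^2 - 8λ - 12 = (λ - 3)(λ + 2)^2.
λ = -2 has algebraic multiplicity 2; rank(M + 2I) = 2, so geometric multiplicity = 1.
Geometric multiplicity < algebraic multiplicity, so M is not diagonalizable.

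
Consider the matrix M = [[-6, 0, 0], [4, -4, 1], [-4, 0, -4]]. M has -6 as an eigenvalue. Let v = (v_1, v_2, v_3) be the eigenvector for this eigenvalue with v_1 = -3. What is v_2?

M + 6I = [[0, 0, 0], [4, 2, 1], [-4, 0, 2]].
Solving (M + 6I)v = 0 gives the eigenspace spanned by (-3, 9, -6).
With v_1 = -3, v = (-3, 9, -6), so v_2 = 9.

9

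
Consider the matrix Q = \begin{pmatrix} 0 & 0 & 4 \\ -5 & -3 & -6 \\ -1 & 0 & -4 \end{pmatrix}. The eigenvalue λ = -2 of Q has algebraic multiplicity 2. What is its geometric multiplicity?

Q + 2I = [[2, 0, 4], [-5, -1, -6], [-1, 0, -2]].
This matrix has rank 2, so its null space has dimension 3 − 2 = 1.

1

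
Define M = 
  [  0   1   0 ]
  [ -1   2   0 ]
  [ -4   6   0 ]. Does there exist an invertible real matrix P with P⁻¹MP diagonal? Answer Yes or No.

Characteristic polynomial: p(λ) = λ^3 - 2λ^2 + λ = λ(λ - 1)^2.
λ = 1 has algebraic multiplicity 2; rank(M − 1I) = 2, so geometric multiplicity = 1.
Geometric multiplicity < algebraic multiplicity, so M is not diagonalizable.

No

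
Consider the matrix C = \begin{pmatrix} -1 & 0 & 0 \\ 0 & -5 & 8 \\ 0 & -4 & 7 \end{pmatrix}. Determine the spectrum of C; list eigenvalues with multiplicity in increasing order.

-1, -1, 3

Characteristic polynomial: p(μ) = μ^3 - μ^2 - 5μ - 3 = (μ - 3)(μ + 1)^2.
Roots (with multiplicity): -1, -1, 3.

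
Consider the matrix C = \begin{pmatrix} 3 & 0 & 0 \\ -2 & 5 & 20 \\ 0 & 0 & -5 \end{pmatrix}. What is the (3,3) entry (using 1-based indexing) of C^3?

Characteristic polynomial: λ^3 - 3λ^2 - 25λ + 75 = (λ - 5)(λ - 3)(λ + 5), so the eigenvalues are -5, 3, 5.
λ=3: eigenvector (1, 1, 0).
λ=5: eigenvector (0, 1, 0).
λ=-5: eigenvector (0, -2, 1).
P = [[1, 0, 0], [1, 1, -2], [0, 0, 1]], D = diag(3, 5, -5), P⁻¹ = [[1, 0, 0], [-1, 1, 2], [0, 0, 1]].
C³ = P·diag(27, 125, -125)·P⁻¹ = [[27, 0, 0], [-98, 125, 500], [0, 0, -125]].
The requested entry is -125.

-125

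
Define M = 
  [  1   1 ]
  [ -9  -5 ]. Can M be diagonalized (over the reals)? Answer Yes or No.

No

Characteristic polynomial: p(s) = s^2 + 4s + 4 = (s + 2)^2.
s = -2 has algebraic multiplicity 2; rank(M + 2I) = 1, so geometric multiplicity = 1.
Geometric multiplicity < algebraic multiplicity, so M is not diagonalizable.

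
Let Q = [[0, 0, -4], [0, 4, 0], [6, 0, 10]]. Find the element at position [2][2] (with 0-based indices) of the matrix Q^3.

520

Characteristic polynomial: r^3 - 14r^2 + 64r - 96 = (r - 6)(r - 4)^2, so the eigenvalues are 4, 4, 6.
r=4: eigenvector (1, 0, -1).
r=4: eigenvector (2, 1, -2).
r=6: eigenvector (-2, 0, 3).
P = [[1, 2, -2], [0, 1, 0], [-1, -2, 3]], D = diag(4, 4, 6), P⁻¹ = [[3, -2, 2], [0, 1, 0], [1, 0, 1]].
Q³ = P·diag(64, 64, 216)·P⁻¹ = [[-240, 0, -304], [0, 64, 0], [456, 0, 520]].
The requested entry is 520.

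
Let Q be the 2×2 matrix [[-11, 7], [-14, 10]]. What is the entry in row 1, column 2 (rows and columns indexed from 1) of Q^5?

Characteristic polynomial: r^2 + r - 12 = (r - 3)(r + 4), so the eigenvalues are -4, 3.
r=3: eigenvector (1, 2).
r=-4: eigenvector (-1, -1).
P = [[1, -1], [2, -1]], D = diag(3, -4), P⁻¹ = [[-1, 1], [-2, 1]].
Q⁵ = P·diag(243, -1024)·P⁻¹ = [[-2291, 1267], [-2534, 1510]].
The requested entry is 1267.

1267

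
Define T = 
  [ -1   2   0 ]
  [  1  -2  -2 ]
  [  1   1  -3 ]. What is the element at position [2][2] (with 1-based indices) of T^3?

Characteristic polynomial: λ^3 + 6λ^2 + 11λ + 6 = (λ + 1)(λ + 2)(λ + 3), so the eigenvalues are -3, -2, -1.
λ=-3: eigenvector (1, -1, 0).
λ=-1: eigenvector (2, 0, 1).
λ=-2: eigenvector (-2, 1, -1).
P = [[1, 2, -2], [-1, 0, 1], [0, 1, -1]], D = diag(-3, -1, -2), P⁻¹ = [[1, 0, -2], [1, 1, -1], [1, 1, -2]].
T³ = P·diag(-27, -1, -8)·P⁻¹ = [[-13, 14, 24], [19, -8, -38], [7, 7, -15]].
The requested entry is -8.

-8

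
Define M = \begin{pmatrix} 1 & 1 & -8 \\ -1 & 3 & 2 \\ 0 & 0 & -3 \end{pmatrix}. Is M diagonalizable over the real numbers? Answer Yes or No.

Characteristic polynomial: p(r) = r^3 - r^2 - 8r + 12 = (r - 2)^2(r + 3).
r = 2 has algebraic multiplicity 2; rank(M − 2I) = 2, so geometric multiplicity = 1.
Geometric multiplicity < algebraic multiplicity, so M is not diagonalizable.

No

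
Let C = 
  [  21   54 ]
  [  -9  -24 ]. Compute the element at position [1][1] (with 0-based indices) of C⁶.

138510

Characteristic polynomial: μ^2 + 3μ - 18 = (μ - 3)(μ + 6), so the eigenvalues are -6, 3.
μ=-6: eigenvector (-2, 1).
μ=3: eigenvector (-3, 1).
P = [[-2, -3], [1, 1]], D = diag(-6, 3), P⁻¹ = [[1, 3], [-1, -2]].
C⁶ = P·diag(46656, 729)·P⁻¹ = [[-91125, -275562], [45927, 138510]].
The requested entry is 138510.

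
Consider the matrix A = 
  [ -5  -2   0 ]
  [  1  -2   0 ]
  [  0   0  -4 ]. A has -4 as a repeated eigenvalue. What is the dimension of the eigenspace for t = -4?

2

A + 4I = [[-1, -2, 0], [1, 2, 0], [0, 0, 0]].
This matrix has rank 1, so its null space has dimension 3 − 1 = 2.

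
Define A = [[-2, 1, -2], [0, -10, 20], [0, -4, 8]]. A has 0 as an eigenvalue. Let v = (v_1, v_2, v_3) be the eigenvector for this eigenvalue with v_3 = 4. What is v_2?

8

A = [[-2, 1, -2], [0, -10, 20], [0, -4, 8]].
Solving (A)v = 0 gives the eigenspace spanned by (0, 8, 4).
With v_3 = 4, v = (0, 8, 4), so v_2 = 8.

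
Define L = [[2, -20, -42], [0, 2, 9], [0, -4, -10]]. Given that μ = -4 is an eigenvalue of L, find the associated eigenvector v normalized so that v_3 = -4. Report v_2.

6

L + 4I = [[6, -20, -42], [0, 6, 9], [0, -4, -6]].
Solving (L + 4I)v = 0 gives the eigenspace spanned by (-8, 6, -4).
With v_3 = -4, v = (-8, 6, -4), so v_2 = 6.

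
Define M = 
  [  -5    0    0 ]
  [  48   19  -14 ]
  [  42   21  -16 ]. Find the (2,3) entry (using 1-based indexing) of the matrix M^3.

-266

Characteristic polynomial: λ^3 + 2λ^2 - 25λ - 50 = (λ - 5)(λ + 2)(λ + 5), so the eigenvalues are -5, -2, 5.
λ=5: eigenvector (0, 1, 1).
λ=-5: eigenvector (1, -2, 0).
λ=-2: eigenvector (0, 2, 3).
P = [[0, 1, 0], [1, -2, 2], [1, 0, 3]], D = diag(5, -5, -2), P⁻¹ = [[6, 3, -2], [1, 0, 0], [-2, -1, 1]].
M³ = P·diag(125, -125, -8)·P⁻¹ = [[-125, 0, 0], [1032, 391, -266], [798, 399, -274]].
The requested entry is -266.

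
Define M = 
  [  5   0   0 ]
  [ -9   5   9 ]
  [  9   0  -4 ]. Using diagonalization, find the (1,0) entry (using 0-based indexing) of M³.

-189

Characteristic polynomial: λ^3 - 6λ^2 - 15λ + 100 = (λ - 5)^2(λ + 4), so the eigenvalues are -4, 5, 5.
λ=5: eigenvector (0, 1, 0).
λ=5: eigenvector (1, -1, 1).
λ=-4: eigenvector (0, -1, 1).
P = [[0, 1, 0], [1, -1, -1], [0, 1, 1]], D = diag(5, 5, -4), P⁻¹ = [[0, 1, 1], [1, 0, 0], [-1, 0, 1]].
M³ = P·diag(125, 125, -64)·P⁻¹ = [[125, 0, 0], [-189, 125, 189], [189, 0, -64]].
The requested entry is -189.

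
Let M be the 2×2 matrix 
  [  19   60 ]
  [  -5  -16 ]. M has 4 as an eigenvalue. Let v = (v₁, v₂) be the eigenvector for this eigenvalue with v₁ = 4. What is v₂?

-1

M − 4I = [[15, 60], [-5, -20]].
Solving (M − 4I)v = 0 gives the eigenspace spanned by (4, -1).
With v₁ = 4, v = (4, -1), so v₂ = -1.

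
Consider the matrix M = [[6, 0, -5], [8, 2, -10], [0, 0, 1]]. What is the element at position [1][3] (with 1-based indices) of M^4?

Characteristic polynomial: t^3 - 9t^2 + 20t - 12 = (t - 6)(t - 2)(t - 1), so the eigenvalues are 1, 2, 6.
t=2: eigenvector (0, 1, 0).
t=6: eigenvector (1, 2, 0).
t=1: eigenvector (1, 2, 1).
P = [[0, 1, 1], [1, 2, 2], [0, 0, 1]], D = diag(2, 6, 1), P⁻¹ = [[-2, 1, 0], [1, 0, -1], [0, 0, 1]].
M⁴ = P·diag(16, 1296, 1)·P⁻¹ = [[1296, 0, -1295], [2560, 16, -2590], [0, 0, 1]].
The requested entry is -1295.

-1295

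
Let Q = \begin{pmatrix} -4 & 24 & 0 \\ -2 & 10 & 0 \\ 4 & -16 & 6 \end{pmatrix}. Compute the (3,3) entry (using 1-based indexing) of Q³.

216

Characteristic polynomial: s^3 - 12s^2 + 44s - 48 = (s - 6)(s - 4)(s - 2), so the eigenvalues are 2, 4, 6.
s=2: eigenvector (4, 1, 0).
s=4: eigenvector (3, 1, 2).
s=6: eigenvector (0, 0, 1).
P = [[4, 3, 0], [1, 1, 0], [0, 2, 1]], D = diag(2, 4, 6), P⁻¹ = [[1, -3, 0], [-1, 4, 0], [2, -8, 1]].
Q³ = P·diag(8, 64, 216)·P⁻¹ = [[-160, 672, 0], [-56, 232, 0], [304, -1216, 216]].
The requested entry is 216.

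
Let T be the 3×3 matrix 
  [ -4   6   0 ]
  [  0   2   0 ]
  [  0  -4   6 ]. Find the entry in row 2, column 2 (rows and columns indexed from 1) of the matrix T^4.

16

Characteristic polynomial: r^3 - 4r^2 - 20r + 48 = (r - 6)(r - 2)(r + 4), so the eigenvalues are -4, 2, 6.
r=-4: eigenvector (1, 0, 0).
r=2: eigenvector (1, 1, 1).
r=6: eigenvector (0, 0, 1).
P = [[1, 1, 0], [0, 1, 0], [0, 1, 1]], D = diag(-4, 2, 6), P⁻¹ = [[1, -1, 0], [0, 1, 0], [0, -1, 1]].
T⁴ = P·diag(256, 16, 1296)·P⁻¹ = [[256, -240, 0], [0, 16, 0], [0, -1280, 1296]].
The requested entry is 16.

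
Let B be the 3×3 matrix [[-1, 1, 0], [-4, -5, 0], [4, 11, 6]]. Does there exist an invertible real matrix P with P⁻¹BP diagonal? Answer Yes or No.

Characteristic polynomial: p(r) = r^3 - 27r - 54 = (r - 6)(r + 3)^2.
r = -3 has algebraic multiplicity 2; rank(B + 3I) = 2, so geometric multiplicity = 1.
Geometric multiplicity < algebraic multiplicity, so B is not diagonalizable.

No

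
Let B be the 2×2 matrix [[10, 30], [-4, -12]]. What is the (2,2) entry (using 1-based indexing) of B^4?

Characteristic polynomial: t^2 + 2t = t(t + 2), so the eigenvalues are -2, 0.
t=-2: eigenvector (-5, 2).
t=0: eigenvector (-3, 1).
P = [[-5, -3], [2, 1]], D = diag(-2, 0), P⁻¹ = [[1, 3], [-2, -5]].
B⁴ = P·diag(16, 0)·P⁻¹ = [[-80, -240], [32, 96]].
The requested entry is 96.

96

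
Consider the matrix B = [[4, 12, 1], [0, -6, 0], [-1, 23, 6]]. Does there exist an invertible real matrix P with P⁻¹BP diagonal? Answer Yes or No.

Characteristic polynomial: p(r) = r^3 - 4r^2 - 35r + 150 = (r - 5)^2(r + 6).
r = 5 has algebraic multiplicity 2; rank(B − 5I) = 2, so geometric multiplicity = 1.
Geometric multiplicity < algebraic multiplicity, so B is not diagonalizable.

No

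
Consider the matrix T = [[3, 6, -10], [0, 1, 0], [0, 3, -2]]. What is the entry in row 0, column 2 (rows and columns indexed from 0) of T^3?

Characteristic polynomial: s^3 - 2s^2 - 5s + 6 = (s - 3)(s - 1)(s + 2), so the eigenvalues are -2, 1, 3.
s=3: eigenvector (1, 0, 0).
s=1: eigenvector (2, 1, 1).
s=-2: eigenvector (2, 0, 1).
P = [[1, 2, 2], [0, 1, 0], [0, 1, 1]], D = diag(3, 1, -2), P⁻¹ = [[1, 0, -2], [0, 1, 0], [0, -1, 1]].
T³ = P·diag(27, 1, -8)·P⁻¹ = [[27, 18, -70], [0, 1, 0], [0, 9, -8]].
The requested entry is -70.

-70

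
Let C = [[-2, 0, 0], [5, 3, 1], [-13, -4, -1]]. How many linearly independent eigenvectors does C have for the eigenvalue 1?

C − 1I = [[-3, 0, 0], [5, 2, 1], [-13, -4, -2]].
This matrix has rank 2, so its null space has dimension 3 − 2 = 1.

1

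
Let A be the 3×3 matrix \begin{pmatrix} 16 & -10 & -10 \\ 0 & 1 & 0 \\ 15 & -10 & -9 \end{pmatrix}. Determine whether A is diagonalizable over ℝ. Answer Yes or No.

Yes

Characteristic polynomial: p(r) = r^3 - 8r^2 + 13r - 6 = (r - 6)(r - 1)^2.
r = 1 has algebraic multiplicity 2; rank(A − 1I) = 1, so geometric multiplicity = 2.
Every eigenvalue has geometric = algebraic multiplicity, so A is diagonalizable.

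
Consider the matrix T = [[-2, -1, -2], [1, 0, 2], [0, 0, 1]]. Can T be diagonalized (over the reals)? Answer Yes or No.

Characteristic polynomial: p(λ) = λ^3 + λ^2 - λ - 1 = (λ - 1)(λ + 1)^2.
λ = -1 has algebraic multiplicity 2; rank(T + 1I) = 2, so geometric multiplicity = 1.
Geometric multiplicity < algebraic multiplicity, so T is not diagonalizable.

No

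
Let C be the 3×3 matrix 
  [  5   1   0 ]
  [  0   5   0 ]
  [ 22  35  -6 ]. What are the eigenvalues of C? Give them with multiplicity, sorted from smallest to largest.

-6, 5, 5

Characteristic polynomial: p(μ) = μ^3 - 4μ^2 - 35μ + 150 = (μ - 5)^2(μ + 6).
Roots (with multiplicity): -6, 5, 5.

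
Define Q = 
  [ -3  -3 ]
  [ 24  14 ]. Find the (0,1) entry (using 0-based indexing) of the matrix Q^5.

-13953

Characteristic polynomial: s^2 - 11s + 30 = (s - 6)(s - 5), so the eigenvalues are 5, 6.
s=5: eigenvector (3, -8).
s=6: eigenvector (1, -3).
P = [[3, 1], [-8, -3]], D = diag(5, 6), P⁻¹ = [[3, 1], [-8, -3]].
Q⁵ = P·diag(3125, 7776)·P⁻¹ = [[-34083, -13953], [111624, 44984]].
The requested entry is -13953.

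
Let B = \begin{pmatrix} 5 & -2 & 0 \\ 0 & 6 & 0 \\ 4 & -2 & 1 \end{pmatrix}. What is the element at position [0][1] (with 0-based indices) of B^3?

Characteristic polynomial: s^3 - 12s^2 + 41s - 30 = (s - 6)(s - 5)(s - 1), so the eigenvalues are 1, 5, 6.
s=5: eigenvector (1, 0, 1).
s=6: eigenvector (-2, 1, -2).
s=1: eigenvector (0, 0, 1).
P = [[1, -2, 0], [0, 1, 0], [1, -2, 1]], D = diag(5, 6, 1), P⁻¹ = [[1, 2, 0], [0, 1, 0], [-1, 0, 1]].
B³ = P·diag(125, 216, 1)·P⁻¹ = [[125, -182, 0], [0, 216, 0], [124, -182, 1]].
The requested entry is -182.

-182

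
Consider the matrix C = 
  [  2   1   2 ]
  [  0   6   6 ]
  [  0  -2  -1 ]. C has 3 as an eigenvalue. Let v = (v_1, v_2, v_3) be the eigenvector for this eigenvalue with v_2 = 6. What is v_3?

C − 3I = [[-1, 1, 2], [0, 3, 6], [0, -2, -4]].
Solving (C − 3I)v = 0 gives the eigenspace spanned by (0, 6, -3).
With v_2 = 6, v = (0, 6, -3), so v_3 = -3.

-3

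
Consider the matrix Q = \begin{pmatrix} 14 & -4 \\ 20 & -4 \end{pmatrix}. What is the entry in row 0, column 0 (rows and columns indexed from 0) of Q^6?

Characteristic polynomial: λ^2 - 10λ + 24 = (λ - 6)(λ - 4), so the eigenvalues are 4, 6.
λ=6: eigenvector (1, 2).
λ=4: eigenvector (2, 5).
P = [[1, 2], [2, 5]], D = diag(6, 4), P⁻¹ = [[5, -2], [-2, 1]].
Q⁶ = P·diag(46656, 4096)·P⁻¹ = [[216896, -85120], [425600, -166144]].
The requested entry is 216896.

216896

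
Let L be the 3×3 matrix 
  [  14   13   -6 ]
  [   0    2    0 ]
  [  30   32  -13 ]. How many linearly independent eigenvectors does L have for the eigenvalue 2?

L − 2I = [[12, 13, -6], [0, 0, 0], [30, 32, -15]].
This matrix has rank 2, so its null space has dimension 3 − 2 = 1.

1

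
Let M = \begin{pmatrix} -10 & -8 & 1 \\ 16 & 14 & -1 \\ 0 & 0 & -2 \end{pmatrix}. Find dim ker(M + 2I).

1

M + 2I = [[-8, -8, 1], [16, 16, -1], [0, 0, 0]].
This matrix has rank 2, so its null space has dimension 3 − 2 = 1.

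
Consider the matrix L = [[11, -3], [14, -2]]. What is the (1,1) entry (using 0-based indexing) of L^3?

Characteristic polynomial: s^2 - 9s + 20 = (s - 5)(s - 4), so the eigenvalues are 4, 5.
s=4: eigenvector (3, 7).
s=5: eigenvector (1, 2).
P = [[3, 1], [7, 2]], D = diag(4, 5), P⁻¹ = [[-2, 1], [7, -3]].
L³ = P·diag(64, 125)·P⁻¹ = [[491, -183], [854, -302]].
The requested entry is -302.

-302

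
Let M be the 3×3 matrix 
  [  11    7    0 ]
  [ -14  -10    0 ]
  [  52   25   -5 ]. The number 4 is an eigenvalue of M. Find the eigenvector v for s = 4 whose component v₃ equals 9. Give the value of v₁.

M − 4I = [[7, 7, 0], [-14, -14, 0], [52, 25, -9]].
Solving (M − 4I)v = 0 gives the eigenspace spanned by (3, -3, 9).
With v₃ = 9, v = (3, -3, 9), so v₁ = 3.

3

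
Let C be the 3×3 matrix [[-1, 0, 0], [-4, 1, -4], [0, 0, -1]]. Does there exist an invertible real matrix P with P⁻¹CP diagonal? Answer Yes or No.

Characteristic polynomial: p(λ) = λ^3 + λ^2 - λ - 1 = (λ - 1)(λ + 1)^2.
λ = -1 has algebraic multiplicity 2; rank(C + 1I) = 1, so geometric multiplicity = 2.
Every eigenvalue has geometric = algebraic multiplicity, so C is diagonalizable.

Yes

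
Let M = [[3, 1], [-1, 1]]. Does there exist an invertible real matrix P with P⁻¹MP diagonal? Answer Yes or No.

Characteristic polynomial: p(μ) = μ^2 - 4μ + 4 = (μ - 2)^2.
μ = 2 has algebraic multiplicity 2; rank(M − 2I) = 1, so geometric multiplicity = 1.
Geometric multiplicity < algebraic multiplicity, so M is not diagonalizable.

No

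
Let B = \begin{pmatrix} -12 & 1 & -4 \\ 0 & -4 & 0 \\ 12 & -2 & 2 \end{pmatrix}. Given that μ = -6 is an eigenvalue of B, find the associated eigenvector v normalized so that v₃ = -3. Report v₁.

2

B + 6I = [[-6, 1, -4], [0, 2, 0], [12, -2, 8]].
Solving (B + 6I)v = 0 gives the eigenspace spanned by (2, 0, -3).
With v₃ = -3, v = (2, 0, -3), so v₁ = 2.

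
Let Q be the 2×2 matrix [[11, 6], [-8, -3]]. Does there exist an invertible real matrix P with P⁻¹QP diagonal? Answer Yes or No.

Yes

Characteristic polynomial: p(r) = r^2 - 8r + 15 = (r - 5)(r - 3).
All 2 eigenvalues are distinct, so Q is diagonalizable.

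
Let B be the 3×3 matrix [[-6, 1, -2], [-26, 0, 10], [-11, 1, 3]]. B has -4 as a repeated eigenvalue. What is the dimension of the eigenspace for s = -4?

1

B + 4I = [[-2, 1, -2], [-26, 4, 10], [-11, 1, 7]].
This matrix has rank 2, so its null space has dimension 3 − 2 = 1.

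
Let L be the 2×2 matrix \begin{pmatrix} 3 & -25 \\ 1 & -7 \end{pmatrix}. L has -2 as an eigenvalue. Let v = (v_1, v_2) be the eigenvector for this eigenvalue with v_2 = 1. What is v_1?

5

L + 2I = [[5, -25], [1, -5]].
Solving (L + 2I)v = 0 gives the eigenspace spanned by (5, 1).
With v_2 = 1, v = (5, 1), so v_1 = 5.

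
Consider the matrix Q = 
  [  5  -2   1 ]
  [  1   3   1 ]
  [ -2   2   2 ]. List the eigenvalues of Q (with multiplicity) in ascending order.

3, 3, 4

Characteristic polynomial: p(t) = t^3 - 10t^2 + 33t - 36 = (t - 4)(t - 3)^2.
Roots (with multiplicity): 3, 3, 4.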